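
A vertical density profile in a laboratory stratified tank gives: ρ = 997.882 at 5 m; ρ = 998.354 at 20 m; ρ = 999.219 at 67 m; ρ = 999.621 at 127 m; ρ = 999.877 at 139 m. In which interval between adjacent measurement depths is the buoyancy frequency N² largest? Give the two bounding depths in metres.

Compute the density gradient over each adjacent pair:
  5–20 m: Δρ/Δz = 0.472/15 = 0.031 kg m⁻⁴
  20–67 m: Δρ/Δz = 0.865/47 = 0.018 kg m⁻⁴
  67–127 m: Δρ/Δz = 0.402/60 = 6.7 × 10⁻³ kg m⁻⁴
  127–139 m: Δρ/Δz = 0.256/12 = 0.021 kg m⁻⁴
The largest gradient is in the 5–20 m interval — the pycnocline.

5–20 m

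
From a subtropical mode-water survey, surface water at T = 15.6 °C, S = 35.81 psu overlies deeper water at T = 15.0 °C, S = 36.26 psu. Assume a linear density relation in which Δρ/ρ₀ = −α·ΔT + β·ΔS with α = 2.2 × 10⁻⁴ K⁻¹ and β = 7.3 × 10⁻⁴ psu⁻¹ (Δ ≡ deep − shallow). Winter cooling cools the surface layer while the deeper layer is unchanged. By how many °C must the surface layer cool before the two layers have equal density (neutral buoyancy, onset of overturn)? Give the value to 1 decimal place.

2.1 °C

Neutral buoyancy requires Δρ = 0, i.e. −α(T_deep − T_surf′) + β(S_deep − S_surf) = 0.
T_surf′ = T_deep − (β/α)·ΔS = 15.0 − (7.3 × 10⁻⁴/2.2 × 10⁻⁴)·(+0.45) = 13.507 °C.
Cooling required: 15.6 − (13.507) = 2.093 °C.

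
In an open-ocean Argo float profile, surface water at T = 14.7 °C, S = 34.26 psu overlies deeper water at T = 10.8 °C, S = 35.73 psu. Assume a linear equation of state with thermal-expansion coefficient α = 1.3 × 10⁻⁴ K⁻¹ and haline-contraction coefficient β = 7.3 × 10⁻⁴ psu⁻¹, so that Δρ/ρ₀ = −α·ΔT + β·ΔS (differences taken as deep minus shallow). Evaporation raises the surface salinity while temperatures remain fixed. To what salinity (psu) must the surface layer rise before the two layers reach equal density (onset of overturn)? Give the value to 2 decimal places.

36.42 psu

Neutral buoyancy requires −α(T_deep − T_surf) + β(S_deep − S_surf′) = 0.
S_surf′ = S_deep − (α/β)·ΔT = 35.73 − (1.3 × 10⁻⁴/7.3 × 10⁻⁴)·(-3.9) = 36.4245 psu.
Increase required: 36.4245 − 34.26 = 2.1645 psu.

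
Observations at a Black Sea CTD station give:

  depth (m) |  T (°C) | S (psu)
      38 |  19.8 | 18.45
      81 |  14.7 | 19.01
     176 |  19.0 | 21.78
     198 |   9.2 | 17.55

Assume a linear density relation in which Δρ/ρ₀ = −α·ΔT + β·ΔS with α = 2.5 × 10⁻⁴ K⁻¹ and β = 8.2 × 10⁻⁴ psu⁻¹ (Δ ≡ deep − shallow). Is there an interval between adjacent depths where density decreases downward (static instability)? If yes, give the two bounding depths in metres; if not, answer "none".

176–198 m

Evaluate Δρ/ρ₀ = −αΔT + βΔS across each adjacent pair:
  38–81 m: −αΔT+βΔS = −(2.5 × 10⁻⁴)(-5.1)+(8.2 × 10⁻⁴)(+0.56) = 1.7 × 10⁻³ → stable
  81–176 m: −αΔT+βΔS = −(2.5 × 10⁻⁴)(+4.3)+(8.2 × 10⁻⁴)(+2.77) = 1.2 × 10⁻³ → stable
  176–198 m: −αΔT+βΔS = −(2.5 × 10⁻⁴)(-9.8)+(8.2 × 10⁻⁴)(-4.23) = -1.0 × 10⁻³ → UNSTABLE
The 176–198 m interval has Δρ < 0: lighter water underlies denser water.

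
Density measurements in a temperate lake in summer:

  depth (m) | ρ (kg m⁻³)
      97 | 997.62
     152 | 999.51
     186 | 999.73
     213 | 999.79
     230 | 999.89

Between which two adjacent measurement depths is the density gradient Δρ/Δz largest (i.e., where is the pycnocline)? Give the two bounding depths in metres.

97–152 m

Compute the density gradient over each adjacent pair:
  97–152 m: Δρ/Δz = 1.89/55 = 0.034 kg m⁻⁴
  152–186 m: Δρ/Δz = 0.22/34 = 6.5 × 10⁻³ kg m⁻⁴
  186–213 m: Δρ/Δz = 0.06/27 = 2.2 × 10⁻³ kg m⁻⁴
  213–230 m: Δρ/Δz = 0.10/17 = 5.9 × 10⁻³ kg m⁻⁴
The largest gradient is in the 97–152 m interval — the pycnocline.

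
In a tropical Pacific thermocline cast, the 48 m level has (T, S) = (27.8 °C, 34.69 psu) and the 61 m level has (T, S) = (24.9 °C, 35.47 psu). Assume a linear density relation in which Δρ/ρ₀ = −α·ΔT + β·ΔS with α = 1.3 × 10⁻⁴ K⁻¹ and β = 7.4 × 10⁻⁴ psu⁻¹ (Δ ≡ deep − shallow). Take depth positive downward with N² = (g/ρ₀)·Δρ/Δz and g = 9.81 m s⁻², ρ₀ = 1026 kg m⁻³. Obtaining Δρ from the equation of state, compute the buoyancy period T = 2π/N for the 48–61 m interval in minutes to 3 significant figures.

3.90 min

ΔT = -2.9 K, ΔS = +0.78 psu (deep − shallow).
Δρ/ρ₀ = −αΔT + βΔS = 3.77 × 10⁻⁴ + 5.772 × 10⁻⁴ = 9.542 × 10⁻⁴, so Δρ ≈ 0.9790 kg m⁻³.
N² = (g/ρ₀)·Δρ/Δz = g·(Δρ/ρ₀)/Δz = 9.81 × 9.542 × 10⁻⁴ / 13 = 7.2005 × 10⁻⁴ s⁻².
N = √(7.2005 × 10⁻⁴) = 0.026834 rad s⁻¹ → T = 2π/N = 234.15 s = 3.9025 min ≈ 3.90 min.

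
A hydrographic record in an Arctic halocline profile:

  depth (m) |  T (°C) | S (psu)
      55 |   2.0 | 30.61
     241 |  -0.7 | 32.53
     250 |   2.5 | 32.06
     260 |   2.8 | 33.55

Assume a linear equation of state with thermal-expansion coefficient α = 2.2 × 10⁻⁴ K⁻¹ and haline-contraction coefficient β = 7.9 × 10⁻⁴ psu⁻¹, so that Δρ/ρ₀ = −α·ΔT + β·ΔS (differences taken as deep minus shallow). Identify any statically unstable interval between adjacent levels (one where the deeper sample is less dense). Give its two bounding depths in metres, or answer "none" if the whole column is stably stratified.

241–250 m

Evaluate Δρ/ρ₀ = −αΔT + βΔS across each adjacent pair:
  55–241 m: −αΔT+βΔS = −(2.2 × 10⁻⁴)(-2.7)+(7.9 × 10⁻⁴)(+1.92) = 2.1 × 10⁻³ → stable
  241–250 m: −αΔT+βΔS = −(2.2 × 10⁻⁴)(+3.2)+(7.9 × 10⁻⁴)(-0.47) = -1.1 × 10⁻³ → UNSTABLE
  250–260 m: −αΔT+βΔS = −(2.2 × 10⁻⁴)(+0.3)+(7.9 × 10⁻⁴)(+1.49) = 1.1 × 10⁻³ → stable
The 241–250 m interval has Δρ < 0: lighter water underlies denser water.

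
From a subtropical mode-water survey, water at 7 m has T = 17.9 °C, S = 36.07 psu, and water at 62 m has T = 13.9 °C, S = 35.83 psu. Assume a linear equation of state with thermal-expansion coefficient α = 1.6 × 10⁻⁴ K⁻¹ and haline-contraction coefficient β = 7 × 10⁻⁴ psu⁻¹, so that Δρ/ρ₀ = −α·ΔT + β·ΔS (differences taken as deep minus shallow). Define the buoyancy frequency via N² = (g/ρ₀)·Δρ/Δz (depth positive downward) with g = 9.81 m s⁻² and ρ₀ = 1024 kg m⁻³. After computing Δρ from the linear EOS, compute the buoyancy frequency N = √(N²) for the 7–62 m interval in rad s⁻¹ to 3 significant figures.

9.18 × 10⁻³ rad s⁻¹

ΔT = -4.0 K, ΔS = -0.24 psu (deep − shallow).
Δρ/ρ₀ = −αΔT + βΔS = 6.40 × 10⁻⁴ − 1.68 × 10⁻⁴ = 4.72 × 10⁻⁴, so Δρ ≈ 0.4833 kg m⁻³.
N² = (g/ρ₀)·Δρ/Δz = g·(Δρ/ρ₀)/Δz = 9.81 × 4.72 × 10⁻⁴ / 55 = 8.4188 × 10⁻⁵ s⁻².
N = √(8.4188 × 10⁻⁵) = 9.1754 × 10⁻³ rad s⁻¹ ≈ 9.18 × 10⁻³ rad s⁻¹.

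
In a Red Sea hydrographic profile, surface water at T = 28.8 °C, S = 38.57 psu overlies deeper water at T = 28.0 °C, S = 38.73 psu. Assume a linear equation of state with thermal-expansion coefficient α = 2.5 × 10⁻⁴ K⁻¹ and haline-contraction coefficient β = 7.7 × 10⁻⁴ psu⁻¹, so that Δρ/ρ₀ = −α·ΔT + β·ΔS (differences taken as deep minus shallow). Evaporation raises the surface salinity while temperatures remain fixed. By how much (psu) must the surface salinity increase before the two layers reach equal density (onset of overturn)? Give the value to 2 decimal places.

0.42 psu

Neutral buoyancy requires −α(T_deep − T_surf) + β(S_deep − S_surf′) = 0.
S_surf′ = S_deep − (α/β)·ΔT = 38.73 − (2.5 × 10⁻⁴/7.7 × 10⁻⁴)·(-0.8) = 38.9897 psu.
Increase required: 38.9897 − 38.57 = 0.4197 psu.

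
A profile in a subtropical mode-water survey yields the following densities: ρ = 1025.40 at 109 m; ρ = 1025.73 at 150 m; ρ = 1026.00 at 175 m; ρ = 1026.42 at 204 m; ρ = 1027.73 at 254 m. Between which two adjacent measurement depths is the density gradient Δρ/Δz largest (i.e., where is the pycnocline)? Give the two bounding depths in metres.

Compute the density gradient over each adjacent pair:
  109–150 m: Δρ/Δz = 0.33/41 = 8.0 × 10⁻³ kg m⁻⁴
  150–175 m: Δρ/Δz = 0.27/25 = 0.011 kg m⁻⁴
  175–204 m: Δρ/Δz = 0.42/29 = 0.014 kg m⁻⁴
  204–254 m: Δρ/Δz = 1.31/50 = 0.026 kg m⁻⁴
The largest gradient is in the 204–254 m interval — the pycnocline.

204–254 m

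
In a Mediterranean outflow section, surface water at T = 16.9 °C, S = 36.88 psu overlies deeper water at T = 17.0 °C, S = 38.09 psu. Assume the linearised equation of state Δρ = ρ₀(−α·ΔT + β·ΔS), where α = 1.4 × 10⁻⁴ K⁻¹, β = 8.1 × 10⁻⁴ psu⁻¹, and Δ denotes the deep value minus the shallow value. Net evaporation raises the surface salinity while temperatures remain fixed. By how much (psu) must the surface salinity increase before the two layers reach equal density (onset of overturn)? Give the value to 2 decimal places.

Neutral buoyancy requires −α(T_deep − T_surf) + β(S_deep − S_surf′) = 0.
S_surf′ = S_deep − (α/β)·ΔT = 38.09 − (1.4 × 10⁻⁴/8.1 × 10⁻⁴)·(+0.1) = 38.0727 psu.
Increase required: 38.0727 − 36.88 = 1.1927 psu.

1.19 psu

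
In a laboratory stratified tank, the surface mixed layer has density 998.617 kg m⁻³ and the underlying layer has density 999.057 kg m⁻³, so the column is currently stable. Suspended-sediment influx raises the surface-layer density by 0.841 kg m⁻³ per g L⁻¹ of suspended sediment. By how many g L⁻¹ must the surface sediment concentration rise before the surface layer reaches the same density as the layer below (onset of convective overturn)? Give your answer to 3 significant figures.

0.523 g L⁻¹

Density deficit of the surface layer: 999.057 − 998.617 = 0.44 kg m⁻³.
Required change = 0.44 / 0.841 = 0.523 g L⁻¹.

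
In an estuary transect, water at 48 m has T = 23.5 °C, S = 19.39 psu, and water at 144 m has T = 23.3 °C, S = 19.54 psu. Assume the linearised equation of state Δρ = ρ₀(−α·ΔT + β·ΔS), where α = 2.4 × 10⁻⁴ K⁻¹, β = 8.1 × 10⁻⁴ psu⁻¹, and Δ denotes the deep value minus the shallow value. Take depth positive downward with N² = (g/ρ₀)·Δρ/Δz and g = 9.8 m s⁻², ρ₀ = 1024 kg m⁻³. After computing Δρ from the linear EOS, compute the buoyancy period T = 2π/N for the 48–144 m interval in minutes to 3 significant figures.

25.2 min

ΔT = -0.2 K, ΔS = +0.15 psu (deep − shallow).
Δρ/ρ₀ = −αΔT + βΔS = 4.80 × 10⁻⁵ + 1.215 × 10⁻⁴ = 1.695 × 10⁻⁴, so Δρ ≈ 0.1736 kg m⁻³.
N² = (g/ρ₀)·Δρ/Δz = g·(Δρ/ρ₀)/Δz = 9.8 × 1.695 × 10⁻⁴ / 96 = 1.7303 × 10⁻⁵ s⁻².
N = √(1.7303 × 10⁻⁵) = 4.1597 × 10⁻³ rad s⁻¹ → T = 2π/N = 1.5105 × 10³ s = 25.175 min ≈ 25.2 min.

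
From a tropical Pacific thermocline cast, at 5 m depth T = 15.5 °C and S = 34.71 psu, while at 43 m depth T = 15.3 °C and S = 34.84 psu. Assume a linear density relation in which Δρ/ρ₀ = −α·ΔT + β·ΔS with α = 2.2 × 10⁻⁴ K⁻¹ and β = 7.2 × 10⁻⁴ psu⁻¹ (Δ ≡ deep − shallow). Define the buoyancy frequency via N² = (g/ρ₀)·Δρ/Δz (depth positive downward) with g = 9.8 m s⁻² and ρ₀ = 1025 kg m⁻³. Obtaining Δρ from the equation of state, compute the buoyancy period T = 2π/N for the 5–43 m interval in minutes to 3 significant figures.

ΔT = -0.2 K, ΔS = +0.13 psu (deep − shallow).
Δρ/ρ₀ = −αΔT + βΔS = 4.40 × 10⁻⁵ + 9.36 × 10⁻⁵ = 1.376 × 10⁻⁴, so Δρ ≈ 0.1410 kg m⁻³.
N² = (g/ρ₀)·Δρ/Δz = g·(Δρ/ρ₀)/Δz = 9.8 × 1.376 × 10⁻⁴ / 38 = 3.5486 × 10⁻⁵ s⁻².
N = √(3.5486 × 10⁻⁵) = 5.9570 × 10⁻³ rad s⁻¹ → T = 2π/N = 1.0548 × 10³ s = 17.580 min ≈ 17.6 min.

17.6 min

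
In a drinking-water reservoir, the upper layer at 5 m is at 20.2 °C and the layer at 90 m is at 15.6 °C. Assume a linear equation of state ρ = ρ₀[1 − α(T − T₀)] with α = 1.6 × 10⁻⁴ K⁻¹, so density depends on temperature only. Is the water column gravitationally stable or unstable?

ΔT = 15.6 − 20.2 = -4.6 K, so Δρ/ρ₀ = −αΔT = 7.36 × 10⁻⁴.
Δρ/ρ₀ > 0, so Δρ > 0: deeper water is denser → statically stable.

stable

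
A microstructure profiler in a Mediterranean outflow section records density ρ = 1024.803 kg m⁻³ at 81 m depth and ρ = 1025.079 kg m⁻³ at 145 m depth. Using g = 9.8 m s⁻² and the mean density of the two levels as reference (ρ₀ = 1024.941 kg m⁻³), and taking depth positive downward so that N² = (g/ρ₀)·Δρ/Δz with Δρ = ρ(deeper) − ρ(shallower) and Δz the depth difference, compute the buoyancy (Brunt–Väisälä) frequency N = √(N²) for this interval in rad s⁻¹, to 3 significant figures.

6.42 × 10⁻³ rad s⁻¹

Δρ = 1025.079 − 1024.803 = 0.276 kg m⁻³ over Δz = 145 − 81 = 64 m.
N² = (9.8/1024.941) × (0.276/64) = 4.1234 × 10⁻⁵ s⁻².
N = √(4.1234 × 10⁻⁵) = 6.4214 × 10⁻³ rad s⁻¹ ≈ 6.42 × 10⁻³ rad s⁻¹.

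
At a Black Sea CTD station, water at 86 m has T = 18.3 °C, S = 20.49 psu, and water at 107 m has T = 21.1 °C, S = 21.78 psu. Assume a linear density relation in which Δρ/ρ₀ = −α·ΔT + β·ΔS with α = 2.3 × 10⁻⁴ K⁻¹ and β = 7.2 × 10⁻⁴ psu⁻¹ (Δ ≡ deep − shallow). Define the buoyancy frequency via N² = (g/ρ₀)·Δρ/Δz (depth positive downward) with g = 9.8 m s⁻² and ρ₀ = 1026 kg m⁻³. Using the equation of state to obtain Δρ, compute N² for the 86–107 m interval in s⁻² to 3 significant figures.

ΔT = +2.8 K, ΔS = +1.29 psu (deep − shallow).
Δρ/ρ₀ = −αΔT + βΔS = -6.44 × 10⁻⁴ + 9.288 × 10⁻⁴ = 2.848 × 10⁻⁴, so Δρ ≈ 0.2922 kg m⁻³.
N² = (g/ρ₀)·Δρ/Δz = g·(Δρ/ρ₀)/Δz = 9.8 × 2.848 × 10⁻⁴ / 21 = 1.3291 × 10⁻⁴ s⁻² ≈ 1.33 × 10⁻⁴ s⁻².

1.33 × 10⁻⁴ s⁻²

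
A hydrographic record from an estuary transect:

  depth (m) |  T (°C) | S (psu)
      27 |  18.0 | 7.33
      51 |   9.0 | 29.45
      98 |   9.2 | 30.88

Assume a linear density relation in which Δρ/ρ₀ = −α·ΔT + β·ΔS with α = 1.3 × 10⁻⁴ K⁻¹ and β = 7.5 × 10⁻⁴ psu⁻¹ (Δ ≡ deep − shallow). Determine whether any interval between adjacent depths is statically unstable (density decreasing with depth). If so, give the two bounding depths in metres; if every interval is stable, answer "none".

Evaluate Δρ/ρ₀ = −αΔT + βΔS across each adjacent pair:
  27–51 m: −αΔT+βΔS = −(1.3 × 10⁻⁴)(-9.0)+(7.5 × 10⁻⁴)(+22.12) = 0.018 → stable
  51–98 m: −αΔT+βΔS = −(1.3 × 10⁻⁴)(+0.2)+(7.5 × 10⁻⁴)(+1.43) = 1.0 × 10⁻³ → stable
Every interval has Δρ > 0: the column is stably stratified throughout.

none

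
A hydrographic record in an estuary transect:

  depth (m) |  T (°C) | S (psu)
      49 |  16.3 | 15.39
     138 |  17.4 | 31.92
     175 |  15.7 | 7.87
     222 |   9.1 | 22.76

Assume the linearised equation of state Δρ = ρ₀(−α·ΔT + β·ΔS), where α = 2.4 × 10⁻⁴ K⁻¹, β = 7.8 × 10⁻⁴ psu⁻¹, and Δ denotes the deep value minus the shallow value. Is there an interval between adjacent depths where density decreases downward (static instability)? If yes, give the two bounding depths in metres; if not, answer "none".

138–175 m

Evaluate Δρ/ρ₀ = −αΔT + βΔS across each adjacent pair:
  49–138 m: −αΔT+βΔS = −(2.4 × 10⁻⁴)(+1.1)+(7.8 × 10⁻⁴)(+16.53) = 0.013 → stable
  138–175 m: −αΔT+βΔS = −(2.4 × 10⁻⁴)(-1.7)+(7.8 × 10⁻⁴)(-24.05) = -0.018 → UNSTABLE
  175–222 m: −αΔT+βΔS = −(2.4 × 10⁻⁴)(-6.6)+(7.8 × 10⁻⁴)(+14.89) = 0.013 → stable
The 138–175 m interval has Δρ < 0: lighter water underlies denser water.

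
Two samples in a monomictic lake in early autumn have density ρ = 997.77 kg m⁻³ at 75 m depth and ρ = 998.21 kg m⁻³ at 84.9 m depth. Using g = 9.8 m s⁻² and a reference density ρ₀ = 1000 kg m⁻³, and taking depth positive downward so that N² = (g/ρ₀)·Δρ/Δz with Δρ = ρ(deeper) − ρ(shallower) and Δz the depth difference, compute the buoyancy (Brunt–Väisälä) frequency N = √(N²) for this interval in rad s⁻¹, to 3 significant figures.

Δρ = 998.21 − 997.77 = 0.44 kg m⁻³ over Δz = 84.9 − 75 = 9.9 m.
N² = (9.8/1000) × (0.44/9.9) = 4.3556 × 10⁻⁴ s⁻².
N = √(4.3556 × 10⁻⁴) = 0.020870 rad s⁻¹ ≈ 0.0209 rad s⁻¹.

0.0209 rad s⁻¹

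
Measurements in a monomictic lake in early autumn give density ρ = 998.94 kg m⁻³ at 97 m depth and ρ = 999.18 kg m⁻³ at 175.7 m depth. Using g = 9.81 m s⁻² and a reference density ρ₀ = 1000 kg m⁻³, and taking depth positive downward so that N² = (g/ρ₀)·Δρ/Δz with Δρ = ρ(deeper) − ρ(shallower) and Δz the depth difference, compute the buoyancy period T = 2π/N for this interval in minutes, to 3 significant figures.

19.1 min

Δρ = 999.18 − 998.94 = 0.24 kg m⁻³ over Δz = 175.7 − 97 = 78.7 m.
N² = (9.81/1000) × (0.24/78.7) = 2.9916 × 10⁻⁵ s⁻².
N = √(2.9916 × 10⁻⁵) = 5.4696 × 10⁻³ rad s⁻¹, so T = 2π/N = 1.1487 × 10³ s = 19.145 min ≈ 19.1 min.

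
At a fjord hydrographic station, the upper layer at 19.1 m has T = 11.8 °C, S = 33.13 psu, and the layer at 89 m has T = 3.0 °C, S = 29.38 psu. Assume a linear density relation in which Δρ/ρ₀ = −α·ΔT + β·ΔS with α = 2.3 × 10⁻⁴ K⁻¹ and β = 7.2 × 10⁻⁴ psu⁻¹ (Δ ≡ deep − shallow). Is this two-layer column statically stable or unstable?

ΔT = 3.0 − 11.8 = -8.8 K and ΔS = 29.38 − 33.13 = -3.75 psu (deep − shallow).
−αΔT = 2.024 × 10⁻³; βΔS = -2.70 × 10⁻³; sum Δρ/ρ₀ = -6.76 × 10⁻⁴.
Δρ/ρ₀ < 0, so Δρ < 0: deeper water is lighter → statically unstable; the column would overturn.

unstable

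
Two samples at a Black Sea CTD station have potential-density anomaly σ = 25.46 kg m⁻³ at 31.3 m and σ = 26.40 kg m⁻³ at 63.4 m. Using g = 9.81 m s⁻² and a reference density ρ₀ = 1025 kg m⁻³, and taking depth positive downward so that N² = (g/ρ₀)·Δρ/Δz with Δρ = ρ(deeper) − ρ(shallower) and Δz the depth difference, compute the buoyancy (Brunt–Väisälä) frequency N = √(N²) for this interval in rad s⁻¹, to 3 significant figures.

Δρ = 1026.40 − 1025.46 = 0.94 kg m⁻³ over Δz = 63.4 − 31.3 = 32.1 m.
N² = (9.81/1025) × (0.94/32.1) = 2.8026 × 10⁻⁴ s⁻².
N = √(2.8026 × 10⁻⁴) = 0.016741 rad s⁻¹ ≈ 0.0167 rad s⁻¹.

0.0167 rad s⁻¹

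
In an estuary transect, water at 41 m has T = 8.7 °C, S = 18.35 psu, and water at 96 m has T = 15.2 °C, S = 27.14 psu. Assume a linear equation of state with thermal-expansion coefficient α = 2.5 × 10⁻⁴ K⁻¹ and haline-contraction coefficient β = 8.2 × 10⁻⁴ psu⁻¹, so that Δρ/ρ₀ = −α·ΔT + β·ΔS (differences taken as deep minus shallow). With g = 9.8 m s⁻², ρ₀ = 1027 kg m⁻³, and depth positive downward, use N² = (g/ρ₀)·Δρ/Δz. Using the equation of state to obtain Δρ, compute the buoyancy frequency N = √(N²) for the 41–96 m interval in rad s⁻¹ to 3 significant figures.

ΔT = +6.5 K, ΔS = +8.79 psu (deep − shallow).
Δρ/ρ₀ = −αΔT + βΔS = -1.625 × 10⁻³ + 7.2078 × 10⁻³ = 5.5828 × 10⁻³, so Δρ ≈ 5.734 kg m⁻³.
N² = (g/ρ₀)·Δρ/Δz = g·(Δρ/ρ₀)/Δz = 9.8 × 5.5828 × 10⁻³ / 55 = 9.9475 × 10⁻⁴ s⁻².
N = √(9.9475 × 10⁻⁴) = 0.031540 rad s⁻¹ ≈ 0.0315 rad s⁻¹.

0.0315 rad s⁻¹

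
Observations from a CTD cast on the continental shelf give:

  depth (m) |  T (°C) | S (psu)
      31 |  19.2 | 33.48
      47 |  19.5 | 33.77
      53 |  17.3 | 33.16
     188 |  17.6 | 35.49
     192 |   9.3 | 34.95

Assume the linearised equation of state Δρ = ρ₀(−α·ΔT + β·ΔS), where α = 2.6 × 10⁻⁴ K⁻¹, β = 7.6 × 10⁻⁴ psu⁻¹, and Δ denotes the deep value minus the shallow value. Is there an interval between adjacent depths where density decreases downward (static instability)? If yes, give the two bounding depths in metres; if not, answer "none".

Evaluate Δρ/ρ₀ = −αΔT + βΔS across each adjacent pair:
  31–47 m: −αΔT+βΔS = −(2.6 × 10⁻⁴)(+0.3)+(7.6 × 10⁻⁴)(+0.29) = 1.4 × 10⁻⁴ → stable
  47–53 m: −αΔT+βΔS = −(2.6 × 10⁻⁴)(-2.2)+(7.6 × 10⁻⁴)(-0.61) = 1.1 × 10⁻⁴ → stable
  53–188 m: −αΔT+βΔS = −(2.6 × 10⁻⁴)(+0.3)+(7.6 × 10⁻⁴)(+2.33) = 1.7 × 10⁻³ → stable
  188–192 m: −αΔT+βΔS = −(2.6 × 10⁻⁴)(-8.3)+(7.6 × 10⁻⁴)(-0.54) = 1.7 × 10⁻³ → stable
Every interval has Δρ > 0: the column is stably stratified throughout.

none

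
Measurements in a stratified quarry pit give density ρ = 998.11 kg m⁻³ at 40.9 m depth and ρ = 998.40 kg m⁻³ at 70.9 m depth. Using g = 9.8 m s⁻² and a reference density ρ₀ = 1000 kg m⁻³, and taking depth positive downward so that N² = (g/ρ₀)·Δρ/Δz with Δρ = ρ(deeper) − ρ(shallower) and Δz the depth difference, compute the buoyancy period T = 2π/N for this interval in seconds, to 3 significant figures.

646 s

Δρ = 998.40 − 998.11 = 0.29 kg m⁻³ over Δz = 70.9 − 40.9 = 30 m.
N² = (9.8/1000) × (0.29/30) = 9.4733 × 10⁻⁵ s⁻².
N = √(9.4733 × 10⁻⁵) = 9.7331 × 10⁻³ rad s⁻¹, so T = 2π/N = 645.55 s ≈ 646 s.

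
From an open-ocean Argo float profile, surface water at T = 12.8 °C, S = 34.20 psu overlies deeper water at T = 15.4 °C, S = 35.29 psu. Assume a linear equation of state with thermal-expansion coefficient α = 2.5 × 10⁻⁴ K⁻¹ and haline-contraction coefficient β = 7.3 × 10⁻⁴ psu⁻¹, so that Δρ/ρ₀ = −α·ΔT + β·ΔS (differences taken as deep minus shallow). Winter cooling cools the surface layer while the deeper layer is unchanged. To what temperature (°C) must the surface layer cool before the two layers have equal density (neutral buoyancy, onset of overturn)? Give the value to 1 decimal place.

Neutral buoyancy requires Δρ = 0, i.e. −α(T_deep − T_surf′) + β(S_deep − S_surf) = 0.
T_surf′ = T_deep − (β/α)·ΔS = 15.4 − (7.3 × 10⁻⁴/2.5 × 10⁻⁴)·(+1.09) = 12.217 °C.
Cooling required: 12.8 − (12.217) = 0.583 °C.

12.2 °C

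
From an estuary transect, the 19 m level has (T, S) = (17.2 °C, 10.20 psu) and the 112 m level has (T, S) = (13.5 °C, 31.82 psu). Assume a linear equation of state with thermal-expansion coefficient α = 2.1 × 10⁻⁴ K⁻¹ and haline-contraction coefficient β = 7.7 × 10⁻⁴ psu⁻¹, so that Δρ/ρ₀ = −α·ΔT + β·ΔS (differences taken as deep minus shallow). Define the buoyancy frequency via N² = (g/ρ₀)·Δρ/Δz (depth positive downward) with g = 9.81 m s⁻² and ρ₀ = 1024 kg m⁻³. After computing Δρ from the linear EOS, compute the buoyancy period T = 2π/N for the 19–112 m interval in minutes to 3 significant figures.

ΔT = -3.7 K, ΔS = +21.62 psu (deep − shallow).
Δρ/ρ₀ = −αΔT + βΔS = 7.77 × 10⁻⁴ + 0.0166474 = 0.0174244, so Δρ ≈ 17.84 kg m⁻³.
N² = (g/ρ₀)·Δρ/Δz = g·(Δρ/ρ₀)/Δz = 9.81 × 0.0174244 / 93 = 1.8380 × 10⁻³ s⁻².
N = √(1.8380 × 10⁻³) = 0.042872 rad s⁻¹ → T = 2π/N = 146.56 s = 2.4427 min ≈ 2.44 min.

2.44 min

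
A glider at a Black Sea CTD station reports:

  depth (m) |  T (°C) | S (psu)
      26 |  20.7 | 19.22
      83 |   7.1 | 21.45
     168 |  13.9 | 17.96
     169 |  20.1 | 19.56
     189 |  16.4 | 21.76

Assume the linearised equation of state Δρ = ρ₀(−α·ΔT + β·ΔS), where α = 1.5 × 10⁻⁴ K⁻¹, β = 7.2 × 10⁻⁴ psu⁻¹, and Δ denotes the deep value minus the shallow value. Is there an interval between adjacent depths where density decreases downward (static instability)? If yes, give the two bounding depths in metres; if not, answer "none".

83–168 m

Evaluate Δρ/ρ₀ = −αΔT + βΔS across each adjacent pair:
  26–83 m: −αΔT+βΔS = −(1.5 × 10⁻⁴)(-13.6)+(7.2 × 10⁻⁴)(+2.23) = 3.6 × 10⁻³ → stable
  83–168 m: −αΔT+βΔS = −(1.5 × 10⁻⁴)(+6.8)+(7.2 × 10⁻⁴)(-3.49) = -3.5 × 10⁻³ → UNSTABLE
  168–169 m: −αΔT+βΔS = −(1.5 × 10⁻⁴)(+6.2)+(7.2 × 10⁻⁴)(+1.60) = 2.2 × 10⁻⁴ → stable
  169–189 m: −αΔT+βΔS = −(1.5 × 10⁻⁴)(-3.7)+(7.2 × 10⁻⁴)(+2.20) = 2.1 × 10⁻³ → stable
The 83–168 m interval has Δρ < 0: lighter water underlies denser water.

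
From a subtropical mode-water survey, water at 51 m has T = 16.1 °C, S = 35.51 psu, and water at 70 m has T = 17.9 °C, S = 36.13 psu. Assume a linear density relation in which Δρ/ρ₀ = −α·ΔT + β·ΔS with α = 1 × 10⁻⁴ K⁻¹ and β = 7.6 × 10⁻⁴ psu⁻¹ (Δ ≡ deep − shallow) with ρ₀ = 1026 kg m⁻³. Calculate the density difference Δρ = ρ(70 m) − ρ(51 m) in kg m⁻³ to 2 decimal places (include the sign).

ΔT = +1.8 K, ΔS = +0.62 psu (deep − shallow).
Δρ/ρ₀ = −(1 × 10⁻⁴)(+1.8) + (7.6 × 10⁻⁴)(+0.62) = 2.912 × 10⁻⁴.
Δρ = 1026 × (2.912 × 10⁻⁴) = +0.30 kg m⁻³.
Positive Δρ: denser below, stable.

+0.30 kg m⁻³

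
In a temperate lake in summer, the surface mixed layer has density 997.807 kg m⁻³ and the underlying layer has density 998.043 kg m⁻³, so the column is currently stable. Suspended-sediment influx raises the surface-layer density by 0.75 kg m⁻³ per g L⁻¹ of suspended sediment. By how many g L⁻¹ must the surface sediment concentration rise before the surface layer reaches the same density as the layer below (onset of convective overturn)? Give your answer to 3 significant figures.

Density deficit of the surface layer: 998.043 − 997.807 = 0.236 kg m⁻³.
Required change = 0.236 / 0.75 = 0.315 g L⁻¹.

0.315 g L⁻¹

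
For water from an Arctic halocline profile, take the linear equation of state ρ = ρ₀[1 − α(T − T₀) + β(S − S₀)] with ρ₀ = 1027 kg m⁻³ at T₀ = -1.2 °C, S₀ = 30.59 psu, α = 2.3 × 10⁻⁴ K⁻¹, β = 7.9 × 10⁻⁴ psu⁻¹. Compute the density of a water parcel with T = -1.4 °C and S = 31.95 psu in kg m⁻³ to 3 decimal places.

T − T₀ = -0.2 K, S − S₀ = +1.36 psu.
Bracket = 1 − α·(-0.2) + β·(+1.36) = 1 + (1.1204 × 10⁻³) = 1.0011204.
ρ = 1027 × 1.0011204 = 1028.151 kg m⁻³.

1028.151 kg m⁻³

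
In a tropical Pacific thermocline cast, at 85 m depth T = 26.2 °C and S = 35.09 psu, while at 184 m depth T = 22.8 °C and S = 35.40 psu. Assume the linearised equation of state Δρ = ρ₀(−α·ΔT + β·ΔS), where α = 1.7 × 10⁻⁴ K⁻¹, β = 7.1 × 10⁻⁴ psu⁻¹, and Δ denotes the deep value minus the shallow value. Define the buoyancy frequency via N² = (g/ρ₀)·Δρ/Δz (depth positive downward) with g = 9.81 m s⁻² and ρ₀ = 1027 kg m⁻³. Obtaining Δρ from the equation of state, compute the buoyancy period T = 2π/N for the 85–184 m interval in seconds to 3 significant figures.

ΔT = -3.4 K, ΔS = +0.31 psu (deep − shallow).
Δρ/ρ₀ = −αΔT + βΔS = 5.78 × 10⁻⁴ + 2.201 × 10⁻⁴ = 7.981 × 10⁻⁴, so Δρ ≈ 0.8196 kg m⁻³.
N² = (g/ρ₀)·Δρ/Δz = g·(Δρ/ρ₀)/Δz = 9.81 × 7.981 × 10⁻⁴ / 99 = 7.9084 × 10⁻⁵ s⁻².
N = √(7.9084 × 10⁻⁵) = 8.8929 × 10⁻³ rad s⁻¹ → T = 2π/N = 706.54 s ≈ 707 s.

707 s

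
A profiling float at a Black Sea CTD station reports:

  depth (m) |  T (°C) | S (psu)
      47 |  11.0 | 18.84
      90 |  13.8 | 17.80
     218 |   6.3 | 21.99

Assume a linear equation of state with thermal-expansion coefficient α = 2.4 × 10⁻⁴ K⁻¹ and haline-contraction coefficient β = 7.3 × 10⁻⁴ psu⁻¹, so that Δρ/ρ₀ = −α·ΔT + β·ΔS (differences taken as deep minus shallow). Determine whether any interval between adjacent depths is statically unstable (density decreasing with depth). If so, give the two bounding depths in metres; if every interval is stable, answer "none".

Evaluate Δρ/ρ₀ = −αΔT + βΔS across each adjacent pair:
  47–90 m: −αΔT+βΔS = −(2.4 × 10⁻⁴)(+2.8)+(7.3 × 10⁻⁴)(-1.04) = -1.4 × 10⁻³ → UNSTABLE
  90–218 m: −αΔT+βΔS = −(2.4 × 10⁻⁴)(-7.5)+(7.3 × 10⁻⁴)(+4.19) = 4.9 × 10⁻³ → stable
The 47–90 m interval has Δρ < 0: lighter water underlies denser water.

47–90 m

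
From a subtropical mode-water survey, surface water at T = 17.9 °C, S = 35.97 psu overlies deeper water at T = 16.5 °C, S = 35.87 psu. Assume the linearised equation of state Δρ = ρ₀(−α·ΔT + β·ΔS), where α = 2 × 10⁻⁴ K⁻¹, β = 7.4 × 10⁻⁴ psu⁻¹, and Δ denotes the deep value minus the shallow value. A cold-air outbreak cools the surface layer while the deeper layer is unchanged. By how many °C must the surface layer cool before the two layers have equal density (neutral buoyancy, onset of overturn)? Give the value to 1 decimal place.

Neutral buoyancy requires Δρ = 0, i.e. −α(T_deep − T_surf′) + β(S_deep − S_surf) = 0.
T_surf′ = T_deep − (β/α)·ΔS = 16.5 − (7.4 × 10⁻⁴/2 × 10⁻⁴)·(-0.10) = 16.870 °C.
Cooling required: 17.9 − (16.870) = 1.030 °C.

1.0 °C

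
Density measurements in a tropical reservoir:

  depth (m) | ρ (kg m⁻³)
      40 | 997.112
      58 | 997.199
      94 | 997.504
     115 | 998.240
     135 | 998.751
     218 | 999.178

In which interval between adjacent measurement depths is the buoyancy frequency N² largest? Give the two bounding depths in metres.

94–115 m

Compute the density gradient over each adjacent pair:
  40–58 m: Δρ/Δz = 0.087/18 = 4.8 × 10⁻³ kg m⁻⁴
  58–94 m: Δρ/Δz = 0.305/36 = 8.5 × 10⁻³ kg m⁻⁴
  94–115 m: Δρ/Δz = 0.736/21 = 0.035 kg m⁻⁴
  115–135 m: Δρ/Δz = 0.511/20 = 0.026 kg m⁻⁴
  135–218 m: Δρ/Δz = 0.427/83 = 5.1 × 10⁻³ kg m⁻⁴
The largest gradient is in the 94–115 m interval — the pycnocline.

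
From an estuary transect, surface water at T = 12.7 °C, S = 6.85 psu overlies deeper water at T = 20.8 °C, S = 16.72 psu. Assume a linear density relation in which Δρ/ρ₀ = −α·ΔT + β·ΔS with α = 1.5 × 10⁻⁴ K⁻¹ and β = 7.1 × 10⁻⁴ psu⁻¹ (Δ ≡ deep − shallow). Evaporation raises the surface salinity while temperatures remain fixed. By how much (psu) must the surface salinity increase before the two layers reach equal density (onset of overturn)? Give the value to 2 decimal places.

Neutral buoyancy requires −α(T_deep − T_surf) + β(S_deep − S_surf′) = 0.
S_surf′ = S_deep − (α/β)·ΔT = 16.72 − (1.5 × 10⁻⁴/7.1 × 10⁻⁴)·(+8.1) = 15.0087 psu.
Increase required: 15.0087 − 6.85 = 8.1587 psu.

8.16 psu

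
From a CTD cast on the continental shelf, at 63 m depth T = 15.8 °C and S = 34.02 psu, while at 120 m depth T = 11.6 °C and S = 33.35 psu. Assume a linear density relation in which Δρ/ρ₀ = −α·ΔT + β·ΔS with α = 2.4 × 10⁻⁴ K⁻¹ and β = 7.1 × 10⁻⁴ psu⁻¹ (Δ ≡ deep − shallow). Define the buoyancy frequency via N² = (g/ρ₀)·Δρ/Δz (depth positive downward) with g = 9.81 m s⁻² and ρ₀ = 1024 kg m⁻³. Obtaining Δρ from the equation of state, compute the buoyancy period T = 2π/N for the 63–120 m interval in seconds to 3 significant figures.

ΔT = -4.2 K, ΔS = -0.67 psu (deep − shallow).
Δρ/ρ₀ = −αΔT + βΔS = 1.008 × 10⁻³ − 4.757 × 10⁻⁴ = 5.323 × 10⁻⁴, so Δρ ≈ 0.5451 kg m⁻³.
N² = (g/ρ₀)·Δρ/Δz = g·(Δρ/ρ₀)/Δz = 9.81 × 5.323 × 10⁻⁴ / 57 = 9.1612 × 10⁻⁵ s⁻².
N = √(9.1612 × 10⁻⁵) = 9.5714 × 10⁻³ rad s⁻¹ → T = 2π/N = 656.45 s ≈ 656 s.

656 s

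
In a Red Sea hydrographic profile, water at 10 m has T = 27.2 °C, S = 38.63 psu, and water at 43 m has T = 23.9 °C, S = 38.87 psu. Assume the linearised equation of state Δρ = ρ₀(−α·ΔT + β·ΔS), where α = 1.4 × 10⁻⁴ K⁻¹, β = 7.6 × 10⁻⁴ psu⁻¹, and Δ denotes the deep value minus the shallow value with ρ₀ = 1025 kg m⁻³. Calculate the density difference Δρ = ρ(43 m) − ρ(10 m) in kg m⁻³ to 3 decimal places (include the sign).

+0.661 kg m⁻³

ΔT = -3.3 K, ΔS = +0.24 psu (deep − shallow).
Δρ/ρ₀ = −(1.4 × 10⁻⁴)(-3.3) + (7.6 × 10⁻⁴)(+0.24) = 6.444 × 10⁻⁴.
Δρ = 1025 × (6.444 × 10⁻⁴) = +0.661 kg m⁻³.
Positive Δρ: denser below, stable.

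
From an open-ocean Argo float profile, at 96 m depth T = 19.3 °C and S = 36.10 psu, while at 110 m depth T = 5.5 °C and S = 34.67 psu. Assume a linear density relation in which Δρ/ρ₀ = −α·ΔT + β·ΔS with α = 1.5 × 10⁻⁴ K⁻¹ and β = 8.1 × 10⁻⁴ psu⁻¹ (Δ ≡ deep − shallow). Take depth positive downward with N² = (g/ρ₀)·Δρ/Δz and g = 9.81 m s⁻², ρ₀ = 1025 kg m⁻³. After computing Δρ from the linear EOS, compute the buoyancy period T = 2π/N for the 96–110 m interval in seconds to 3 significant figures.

ΔT = -13.8 K, ΔS = -1.43 psu (deep − shallow).
Δρ/ρ₀ = −αΔT + βΔS = 2.07 × 10⁻³ − 1.1583 × 10⁻³ = 9.117 × 10⁻⁴, so Δρ ≈ 0.9345 kg m⁻³.
N² = (g/ρ₀)·Δρ/Δz = g·(Δρ/ρ₀)/Δz = 9.81 × 9.117 × 10⁻⁴ / 14 = 6.3884 × 10⁻⁴ s⁻².
N = √(6.3884 × 10⁻⁴) = 0.025275 rad s⁻¹ → T = 2π/N = 248.59 s ≈ 249 s.

249 s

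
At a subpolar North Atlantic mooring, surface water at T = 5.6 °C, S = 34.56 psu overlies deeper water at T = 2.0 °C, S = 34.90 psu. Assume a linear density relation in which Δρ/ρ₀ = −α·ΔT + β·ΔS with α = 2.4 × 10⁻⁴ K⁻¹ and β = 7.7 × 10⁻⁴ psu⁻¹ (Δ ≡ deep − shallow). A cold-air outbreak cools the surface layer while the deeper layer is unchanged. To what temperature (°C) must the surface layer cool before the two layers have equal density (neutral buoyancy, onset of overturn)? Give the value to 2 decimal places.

Neutral buoyancy requires Δρ = 0, i.e. −α(T_deep − T_surf′) + β(S_deep − S_surf) = 0.
T_surf′ = T_deep − (β/α)·ΔS = 2.0 − (7.7 × 10⁻⁴/2.4 × 10⁻⁴)·(+0.34) = 0.9092 °C.
Cooling required: 5.6 − (0.9092) = 4.6908 °C.

0.91 °C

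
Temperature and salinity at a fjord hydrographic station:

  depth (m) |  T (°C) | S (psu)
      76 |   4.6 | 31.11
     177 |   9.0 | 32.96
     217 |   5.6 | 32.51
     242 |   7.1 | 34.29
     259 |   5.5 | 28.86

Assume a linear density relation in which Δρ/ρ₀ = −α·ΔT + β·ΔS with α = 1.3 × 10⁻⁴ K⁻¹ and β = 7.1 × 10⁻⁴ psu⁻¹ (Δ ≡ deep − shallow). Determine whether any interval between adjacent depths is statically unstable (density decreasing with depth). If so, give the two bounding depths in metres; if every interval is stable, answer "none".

Evaluate Δρ/ρ₀ = −αΔT + βΔS across each adjacent pair:
  76–177 m: −αΔT+βΔS = −(1.3 × 10⁻⁴)(+4.4)+(7.1 × 10⁻⁴)(+1.85) = 7.4 × 10⁻⁴ → stable
  177–217 m: −αΔT+βΔS = −(1.3 × 10⁻⁴)(-3.4)+(7.1 × 10⁻⁴)(-0.45) = 1.2 × 10⁻⁴ → stable
  217–242 m: −αΔT+βΔS = −(1.3 × 10⁻⁴)(+1.5)+(7.1 × 10⁻⁴)(+1.78) = 1.1 × 10⁻³ → stable
  242–259 m: −αΔT+βΔS = −(1.3 × 10⁻⁴)(-1.6)+(7.1 × 10⁻⁴)(-5.43) = -3.6 × 10⁻³ → UNSTABLE
The 242–259 m interval has Δρ < 0: lighter water underlies denser water.

242–259 m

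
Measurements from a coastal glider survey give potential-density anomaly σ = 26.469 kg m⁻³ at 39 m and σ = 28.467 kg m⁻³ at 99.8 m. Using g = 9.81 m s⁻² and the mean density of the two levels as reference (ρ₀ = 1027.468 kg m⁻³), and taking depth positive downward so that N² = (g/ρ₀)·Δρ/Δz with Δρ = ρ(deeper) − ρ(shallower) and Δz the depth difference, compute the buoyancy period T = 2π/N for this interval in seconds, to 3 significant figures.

355 s

Δρ = 1028.467 − 1026.469 = 1.998 kg m⁻³ over Δz = 99.8 − 39 = 60.8 m.
N² = (9.81/1027.468) × (1.998/60.8) = 3.1376 × 10⁻⁴ s⁻².
N = √(3.1376 × 10⁻⁴) = 0.017713 rad s⁻¹, so T = 2π/N = 354.72 s ≈ 355 s.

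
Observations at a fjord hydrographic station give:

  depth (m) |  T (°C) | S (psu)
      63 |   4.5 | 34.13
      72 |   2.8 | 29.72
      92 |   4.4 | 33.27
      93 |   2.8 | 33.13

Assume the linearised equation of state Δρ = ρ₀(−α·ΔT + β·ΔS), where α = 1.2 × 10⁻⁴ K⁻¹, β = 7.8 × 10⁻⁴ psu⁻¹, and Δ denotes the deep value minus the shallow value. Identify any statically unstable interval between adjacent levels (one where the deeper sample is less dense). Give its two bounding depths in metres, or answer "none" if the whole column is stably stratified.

Evaluate Δρ/ρ₀ = −αΔT + βΔS across each adjacent pair:
  63–72 m: −αΔT+βΔS = −(1.2 × 10⁻⁴)(-1.7)+(7.8 × 10⁻⁴)(-4.41) = -3.2 × 10⁻³ → UNSTABLE
  72–92 m: −αΔT+βΔS = −(1.2 × 10⁻⁴)(+1.6)+(7.8 × 10⁻⁴)(+3.55) = 2.6 × 10⁻³ → stable
  92–93 m: −αΔT+βΔS = −(1.2 × 10⁻⁴)(-1.6)+(7.8 × 10⁻⁴)(-0.14) = 8.3 × 10⁻⁵ → stable
The 63–72 m interval has Δρ < 0: lighter water underlies denser water.

63–72 m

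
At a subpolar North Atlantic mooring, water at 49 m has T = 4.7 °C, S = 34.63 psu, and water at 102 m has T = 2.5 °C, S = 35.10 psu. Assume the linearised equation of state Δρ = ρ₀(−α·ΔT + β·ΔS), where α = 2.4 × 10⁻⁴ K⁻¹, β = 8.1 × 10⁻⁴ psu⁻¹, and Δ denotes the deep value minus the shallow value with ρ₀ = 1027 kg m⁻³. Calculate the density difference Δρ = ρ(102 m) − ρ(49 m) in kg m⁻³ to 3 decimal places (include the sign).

+0.933 kg m⁻³

ΔT = -2.2 K, ΔS = +0.47 psu (deep − shallow).
Δρ/ρ₀ = −(2.4 × 10⁻⁴)(-2.2) + (8.1 × 10⁻⁴)(+0.47) = 9.087 × 10⁻⁴.
Δρ = 1027 × (9.087 × 10⁻⁴) = +0.933 kg m⁻³.
Positive Δρ: denser below, stable.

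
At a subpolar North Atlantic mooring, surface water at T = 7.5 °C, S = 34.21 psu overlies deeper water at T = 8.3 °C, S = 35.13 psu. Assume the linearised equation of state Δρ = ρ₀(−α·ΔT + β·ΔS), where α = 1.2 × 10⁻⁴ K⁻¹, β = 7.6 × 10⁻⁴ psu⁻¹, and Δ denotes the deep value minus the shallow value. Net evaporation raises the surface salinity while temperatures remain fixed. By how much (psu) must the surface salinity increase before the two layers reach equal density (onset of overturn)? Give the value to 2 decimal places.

0.79 psu

Neutral buoyancy requires −α(T_deep − T_surf) + β(S_deep − S_surf′) = 0.
S_surf′ = S_deep − (α/β)·ΔT = 35.13 − (1.2 × 10⁻⁴/7.6 × 10⁻⁴)·(+0.8) = 35.0037 psu.
Increase required: 35.0037 − 34.21 = 0.7937 psu.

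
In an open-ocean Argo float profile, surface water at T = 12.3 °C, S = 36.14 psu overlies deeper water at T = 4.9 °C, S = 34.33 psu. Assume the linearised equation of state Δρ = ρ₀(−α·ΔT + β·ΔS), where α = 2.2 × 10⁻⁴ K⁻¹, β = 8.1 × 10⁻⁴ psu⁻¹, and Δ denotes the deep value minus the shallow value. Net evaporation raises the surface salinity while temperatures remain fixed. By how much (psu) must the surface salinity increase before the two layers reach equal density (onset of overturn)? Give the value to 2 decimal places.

0.20 psu

Neutral buoyancy requires −α(T_deep − T_surf) + β(S_deep − S_surf′) = 0.
S_surf′ = S_deep − (α/β)·ΔT = 34.33 − (2.2 × 10⁻⁴/8.1 × 10⁻⁴)·(-7.4) = 36.3399 psu.
Increase required: 36.3399 − 36.14 = 0.1999 psu.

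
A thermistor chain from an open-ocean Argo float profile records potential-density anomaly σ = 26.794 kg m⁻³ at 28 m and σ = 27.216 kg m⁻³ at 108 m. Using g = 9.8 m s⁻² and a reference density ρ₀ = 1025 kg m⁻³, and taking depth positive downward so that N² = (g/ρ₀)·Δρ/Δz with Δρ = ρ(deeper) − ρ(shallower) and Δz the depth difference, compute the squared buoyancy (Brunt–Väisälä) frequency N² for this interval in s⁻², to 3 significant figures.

5.04 × 10⁻⁵ s⁻²

Δρ = 1027.216 − 1026.794 = 0.422 kg m⁻³ over Δz = 108 − 28 = 80 m.
N² = (9.8/1025) × (0.422/80) = 5.0434 × 10⁻⁵ s⁻² ≈ 5.04 × 10⁻⁵ s⁻².
A positive N² confirms static stability across the interval.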